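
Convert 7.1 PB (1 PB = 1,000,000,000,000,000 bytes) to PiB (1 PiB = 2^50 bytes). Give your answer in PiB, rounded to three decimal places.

7.1 PB × 1,000,000,000,000,000 bytes/PB = 7,100,000,000,000,000 bytes
1 PiB = 2^50 bytes = 1,125,899,906,842,624 bytes
7,100,000,000,000,000 / 1,125,899,906,842,624 = 6.306 PiB

6.306 PiB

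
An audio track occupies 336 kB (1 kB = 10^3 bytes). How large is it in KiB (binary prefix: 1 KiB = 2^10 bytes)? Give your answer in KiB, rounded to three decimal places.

336 kB = 336 × 10^3 bytes = 336,000 bytes
1 KiB = 1,024 bytes
336,000 / 1,024 = 328.125 KiB

328.125 KiB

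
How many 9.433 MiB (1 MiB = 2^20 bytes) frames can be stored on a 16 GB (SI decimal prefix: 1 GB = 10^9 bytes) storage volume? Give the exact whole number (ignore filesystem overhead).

Capacity: 16 GB = 16,000,000,000 bytes
Per item: 9.433 MiB = 9,891,217.408 bytes
⌊16,000,000,000 / 9,891,217.408⌋ = 1,617

1,617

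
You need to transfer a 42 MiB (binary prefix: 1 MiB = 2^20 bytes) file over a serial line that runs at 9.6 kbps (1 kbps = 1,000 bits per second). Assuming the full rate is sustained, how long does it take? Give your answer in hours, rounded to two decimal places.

42 MiB = 44,040,192 bytes = 352,321,536 bits
9.6 kbps = 9,600 bits/s
time = 352,321,536 / 9,600 = 36,700.1600 s
36,700.1600 s / 3600 = 10.19 hours

10.19 hours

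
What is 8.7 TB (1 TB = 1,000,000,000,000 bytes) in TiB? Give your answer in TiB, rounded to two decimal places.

8.7 TB = 8.7 × 10^12 bytes = 8,700,000,000,000 bytes
1 TiB = 1,099,511,627,776 bytes
8,700,000,000,000 / 1,099,511,627,776 = 7.91 TiB

7.91 TiB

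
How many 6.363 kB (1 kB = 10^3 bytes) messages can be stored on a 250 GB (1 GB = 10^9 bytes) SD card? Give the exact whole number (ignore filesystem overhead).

Capacity: 250 GB = 250,000,000,000 bytes
Per item: 6.363 kB = 6,363 bytes
⌊250,000,000,000 / 6,363⌋ = 39,289,643

39,289,643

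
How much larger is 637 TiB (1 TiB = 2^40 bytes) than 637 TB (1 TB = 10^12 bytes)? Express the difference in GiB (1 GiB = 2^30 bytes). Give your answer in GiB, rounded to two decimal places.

59,035.52 GiB

637 TiB = 637 × 1,099,511,627,776 = 700,388,906,893,312 bytes
637 TB = 637 × 1,000,000,000,000 = 637,000,000,000,000 bytes
difference = 63,388,906,893,312 bytes
63,388,906,893,312 / 1,073,741,824 = 59,035.52 GiB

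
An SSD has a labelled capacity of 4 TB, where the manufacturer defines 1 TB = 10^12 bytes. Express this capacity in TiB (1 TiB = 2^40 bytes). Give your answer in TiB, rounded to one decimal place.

4 TB = 4 × 10^12 bytes = 4,000,000,000,000 bytes
1 TiB = 1,099,511,627,776 bytes
4,000,000,000,000 / 1,099,511,627,776 = 3.6 TiB

3.6 TiB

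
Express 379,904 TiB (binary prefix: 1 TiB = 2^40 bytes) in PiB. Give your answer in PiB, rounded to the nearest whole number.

379,904 TiB = 379,904 × 2^40 bytes = 417,708,865,438,613,504 bytes
1 PiB = 1,125,899,906,842,624 bytes
417,708,865,438,613,504 / 1,125,899,906,842,624 = 371 PiB

371 PiB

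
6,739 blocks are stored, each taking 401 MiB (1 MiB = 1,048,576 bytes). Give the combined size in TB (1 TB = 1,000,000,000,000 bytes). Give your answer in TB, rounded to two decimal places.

2.83 TB

Total = 6,739 × 401 MiB = 2,702,339 MiB
= 2,702,339 × 1,048,576 bytes = 2,833,607,819,264 bytes
1 TB = 1,000,000,000,000 bytes
2,833,607,819,264 / 1,000,000,000,000 = 2.83 TB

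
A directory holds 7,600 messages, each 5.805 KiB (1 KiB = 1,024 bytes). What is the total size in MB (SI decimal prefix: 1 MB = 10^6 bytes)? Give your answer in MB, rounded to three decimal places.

45.177 MB

Total = 7,600 × 5.805 KiB = 44,118 KiB
= 44,118 × 1,024 bytes = 45,176,832 bytes
1 MB = 1,000,000 bytes
45,176,832 / 1,000,000 = 45.177 MB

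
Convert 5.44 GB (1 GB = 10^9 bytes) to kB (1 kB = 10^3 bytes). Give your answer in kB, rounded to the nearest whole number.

5,440,000 kB

5.44 GB × 1,000,000,000 bytes/GB = 5,440,000,000 bytes
1 kB = 10^3 bytes = 1,000 bytes
5,440,000,000 / 1,000 = 5,440,000 kB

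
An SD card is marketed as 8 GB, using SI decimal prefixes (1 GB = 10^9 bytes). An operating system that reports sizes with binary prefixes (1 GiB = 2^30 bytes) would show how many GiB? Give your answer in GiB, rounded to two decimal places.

8 GB × 1,000,000,000 bytes/GB = 8,000,000,000 bytes
1 GiB = 1,073,741,824 bytes
8,000,000,000 / 1,073,741,824 = 7.45 GiB

7.45 GiB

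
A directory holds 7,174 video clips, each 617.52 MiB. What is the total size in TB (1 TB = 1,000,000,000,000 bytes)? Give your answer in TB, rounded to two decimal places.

4.65 TB

Total = 7,174 × 617.52 MiB = 4430088.48 MiB
= 4430088.48 × 1,048,576 bytes = 4,645,284,458,004.48 bytes
1 TB = 1,000,000,000,000 bytes
4,645,284,458,004.48 / 1,000,000,000,000 = 4.65 TB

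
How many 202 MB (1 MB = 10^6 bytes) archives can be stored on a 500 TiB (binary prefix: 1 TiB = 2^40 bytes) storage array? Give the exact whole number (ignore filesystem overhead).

Capacity: 500 TiB = 549,755,813,888,000 bytes
Per item: 202 MB = 202,000,000 bytes
⌊549,755,813,888,000 / 202,000,000⌋ = 2,721,563

2,721,563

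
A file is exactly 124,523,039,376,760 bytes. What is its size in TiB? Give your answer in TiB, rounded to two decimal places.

113.25 TiB

124,523,039,376,760 bytes given.
1 TiB = 1,099,511,627,776 bytes
124,523,039,376,760 / 1,099,511,627,776 = 113.25 TiB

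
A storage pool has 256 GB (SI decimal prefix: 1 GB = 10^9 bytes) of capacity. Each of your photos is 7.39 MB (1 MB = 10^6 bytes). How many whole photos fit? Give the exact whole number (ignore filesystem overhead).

Capacity: 256 GB = 256,000,000,000 bytes
Per item: 7.39 MB = 7,390,000 bytes
⌊256,000,000,000 / 7,390,000⌋ = 34,641

34,641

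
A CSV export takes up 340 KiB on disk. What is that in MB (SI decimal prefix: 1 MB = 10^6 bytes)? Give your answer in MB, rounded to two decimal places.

340 KiB × 1,024 bytes/KiB = 348,160 bytes
1 MB = 10^6 bytes = 1,000,000 bytes
348,160 / 1,000,000 = 0.35 MB

0.35 MB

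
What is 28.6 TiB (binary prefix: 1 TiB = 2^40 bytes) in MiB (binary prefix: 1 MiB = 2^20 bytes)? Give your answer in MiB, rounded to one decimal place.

29,989,273.6 MiB

28.6 TiB = 28.6 × 2^40 bytes = 31,446,032,554,393.6 bytes
1 MiB = 1,048,576 bytes
31,446,032,554,393.6 / 1,048,576 = 29,989,273.6 MiB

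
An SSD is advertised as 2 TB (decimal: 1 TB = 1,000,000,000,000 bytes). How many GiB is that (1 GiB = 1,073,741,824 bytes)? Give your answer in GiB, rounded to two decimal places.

2 TB = 2 × 10^12 bytes = 2,000,000,000,000 bytes
1 GiB = 1,073,741,824 bytes
2,000,000,000,000 / 1,073,741,824 = 1,862.65 GiB

1,862.65 GiB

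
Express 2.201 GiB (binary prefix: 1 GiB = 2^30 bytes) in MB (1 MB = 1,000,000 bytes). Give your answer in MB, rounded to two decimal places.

2,363.31 MB

2.201 GiB = 2.201 × 2^30 bytes = 2,363,305,754.624 bytes
1 MB = 1,000,000 bytes
2,363,305,754.624 / 1,000,000 = 2,363.31 MB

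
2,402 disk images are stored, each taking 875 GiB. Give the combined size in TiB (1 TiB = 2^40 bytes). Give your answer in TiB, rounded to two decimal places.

Total = 2,402 × 875 GiB = 2,101,750 GiB
= 2,101,750 × 1,073,741,824 bytes = 2,256,736,878,592,000 bytes
1 TiB = 1,099,511,627,776 bytes
2,256,736,878,592,000 / 1,099,511,627,776 = 2,052.49 TiB

2,052.49 TiB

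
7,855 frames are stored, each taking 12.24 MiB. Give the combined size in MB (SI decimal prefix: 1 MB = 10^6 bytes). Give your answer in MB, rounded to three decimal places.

100,815.549 MB

Total = 7,855 × 12.24 MiB = 96145.2 MiB
= 96145.2 × 1,048,576 bytes = 100,815,549,235.2 bytes
1 MB = 1,000,000 bytes
100,815,549,235.2 / 1,000,000 = 100,815.549 MB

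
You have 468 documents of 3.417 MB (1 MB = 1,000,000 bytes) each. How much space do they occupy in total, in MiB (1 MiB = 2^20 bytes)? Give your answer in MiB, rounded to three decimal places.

1,525.074 MiB

Total = 468 × 3.417 MB = 1599.156 MB
= 1599.156 × 1,000,000 bytes = 1,599,156,000 bytes
1 MiB = 1,048,576 bytes
1,599,156,000 / 1,048,576 = 1,525.074 MiB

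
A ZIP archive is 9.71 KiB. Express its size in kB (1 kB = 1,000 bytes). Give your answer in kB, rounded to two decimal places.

9.94 kB

9.71 KiB × 1,024 bytes/KiB = 9,943.04 bytes
1 kB = 10^3 bytes = 1,000 bytes
9,943.04 / 1,000 = 9.94 kB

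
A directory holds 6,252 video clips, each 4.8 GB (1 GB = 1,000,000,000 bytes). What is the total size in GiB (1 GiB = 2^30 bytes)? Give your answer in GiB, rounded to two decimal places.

Total = 6,252 × 4.8 GB = 30009.6 GB
= 30009.6 × 1,000,000,000 bytes = 30,009,600,000,000 bytes
1 GiB = 1,073,741,824 bytes
30,009,600,000,000 / 1,073,741,824 = 27,948.62 GiB

27,948.62 GiB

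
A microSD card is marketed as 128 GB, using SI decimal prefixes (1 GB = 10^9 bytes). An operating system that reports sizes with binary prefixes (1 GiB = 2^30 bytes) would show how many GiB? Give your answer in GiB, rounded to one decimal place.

128 GB = 128 × 10^9 bytes = 128,000,000,000 bytes
1 GiB = 1,073,741,824 bytes
128,000,000,000 / 1,073,741,824 = 119.2 GiB

119.2 GiB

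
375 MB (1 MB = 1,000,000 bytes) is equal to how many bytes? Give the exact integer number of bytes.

375,000,000 bytes

375 × 1,000,000 = 375,000,000 bytes  (1 MB = 10^6 bytes)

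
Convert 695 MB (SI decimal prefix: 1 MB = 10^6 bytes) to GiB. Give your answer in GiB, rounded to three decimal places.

0.647 GiB

695 MB = 695 × 10^6 bytes = 695,000,000 bytes
1 GiB = 2^30 bytes = 1,073,741,824 bytes
695,000,000 / 1,073,741,824 = 0.647 GiB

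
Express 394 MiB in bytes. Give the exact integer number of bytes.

413,138,944 bytes

394 × 1,048,576 = 413,138,944 bytes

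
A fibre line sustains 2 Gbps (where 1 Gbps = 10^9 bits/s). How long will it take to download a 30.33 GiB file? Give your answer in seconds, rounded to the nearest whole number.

130 seconds

30.33 GiB = 32,566,589,521.92 bytes = 260,532,716,175.36 bits
2 Gbps = 2,000,000,000 bits/s
time = 260,532,716,175.36 / 2,000,000,000 = 130 s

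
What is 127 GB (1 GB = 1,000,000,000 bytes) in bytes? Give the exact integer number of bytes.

127,000,000,000 bytes

127 × 1,000,000,000 = 127,000,000,000 bytes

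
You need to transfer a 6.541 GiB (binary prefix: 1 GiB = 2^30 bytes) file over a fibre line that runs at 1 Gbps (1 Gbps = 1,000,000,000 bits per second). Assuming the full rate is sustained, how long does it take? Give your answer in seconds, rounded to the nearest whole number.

56 seconds

6.541 GiB = 7,023,345,270.784 bytes = 56,186,762,166.272 bits
1 Gbps = 1,000,000,000 bits/s
time = 56,186,762,166.272 / 1,000,000,000 = 56 s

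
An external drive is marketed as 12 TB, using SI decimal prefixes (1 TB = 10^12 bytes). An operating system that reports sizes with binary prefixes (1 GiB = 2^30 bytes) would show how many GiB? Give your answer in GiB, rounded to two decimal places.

12 TB × 1,000,000,000,000 bytes/TB = 12,000,000,000,000 bytes
1 GiB = 2^30 bytes = 1,073,741,824 bytes
12,000,000,000,000 / 1,073,741,824 = 11,175.87 GiB

11,175.87 GiB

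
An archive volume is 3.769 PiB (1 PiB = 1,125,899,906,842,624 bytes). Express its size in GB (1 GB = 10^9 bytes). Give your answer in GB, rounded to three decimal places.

3.769 PiB = 3.769 × 2^50 bytes = 4,243,516,748,889,849.856 bytes
1 GB = 10^9 bytes = 1,000,000,000 bytes
4,243,516,748,889,849.856 / 1,000,000,000 = 4,243,516.749 GB

4,243,516.749 GB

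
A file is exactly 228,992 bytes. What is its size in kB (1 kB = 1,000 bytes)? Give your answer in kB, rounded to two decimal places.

228.99 kB

228,992 bytes given.
1 kB = 10^3 bytes = 1,000 bytes
228,992 / 1,000 = 228.99 kB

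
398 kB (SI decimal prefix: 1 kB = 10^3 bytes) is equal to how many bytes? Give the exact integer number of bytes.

398,000 bytes

398 × 1,000 = 398,000 bytes  (1 kB = 10^3 bytes)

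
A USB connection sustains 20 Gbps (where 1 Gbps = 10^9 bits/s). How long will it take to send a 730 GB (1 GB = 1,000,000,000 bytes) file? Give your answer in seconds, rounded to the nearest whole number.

292 seconds

730 GB = 730,000,000,000 bytes = 5,840,000,000,000 bits
20 Gbps = 20,000,000,000 bits/s
time = 5,840,000,000,000 / 20,000,000,000 = 292 s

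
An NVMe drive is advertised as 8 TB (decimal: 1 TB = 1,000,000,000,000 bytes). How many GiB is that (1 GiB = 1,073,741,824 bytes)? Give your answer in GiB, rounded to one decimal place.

8 TB = 8 × 10^12 bytes = 8,000,000,000,000 bytes
1 GiB = 2^30 bytes = 1,073,741,824 bytes
8,000,000,000,000 / 1,073,741,824 = 7,450.6 GiB

7,450.6 GiB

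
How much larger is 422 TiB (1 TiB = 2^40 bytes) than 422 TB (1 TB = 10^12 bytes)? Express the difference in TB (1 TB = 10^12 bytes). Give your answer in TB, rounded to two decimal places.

41.99 TB

422 TiB = 422 × 1,099,511,627,776 = 463,993,906,921,472 bytes
422 TB = 422 × 1,000,000,000,000 = 422,000,000,000,000 bytes
difference = 41,993,906,921,472 bytes
41,993,906,921,472 / 1,000,000,000,000 = 41.99 TB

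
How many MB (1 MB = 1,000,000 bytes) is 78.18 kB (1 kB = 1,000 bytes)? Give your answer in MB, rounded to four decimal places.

78.18 kB = 78.18 × 10^3 bytes = 78,180 bytes
1 MB = 10^6 bytes = 1,000,000 bytes
78,180 / 1,000,000 = 0.0782 MB

0.0782 MB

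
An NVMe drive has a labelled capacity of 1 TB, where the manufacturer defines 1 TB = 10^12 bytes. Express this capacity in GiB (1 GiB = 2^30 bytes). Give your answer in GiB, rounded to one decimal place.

931.3 GiB

1 TB = 1 × 10^12 bytes = 1,000,000,000,000 bytes
1 GiB = 2^30 bytes = 1,073,741,824 bytes
1,000,000,000,000 / 1,073,741,824 = 931.3 GiB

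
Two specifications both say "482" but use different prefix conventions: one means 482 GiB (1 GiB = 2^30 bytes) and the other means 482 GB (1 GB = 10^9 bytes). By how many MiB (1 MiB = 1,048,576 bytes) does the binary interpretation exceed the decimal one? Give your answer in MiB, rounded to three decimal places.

482 GiB = 482 × 1,073,741,824 = 517,543,559,168 bytes
482 GB = 482 × 1,000,000,000 = 482,000,000,000 bytes
difference = 35,543,559,168 bytes
35,543,559,168 / 1,048,576 = 33,896.979 MiB

33,896.979 MiB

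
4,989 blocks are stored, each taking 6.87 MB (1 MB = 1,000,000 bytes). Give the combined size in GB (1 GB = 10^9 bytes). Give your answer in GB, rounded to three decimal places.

34.274 GB

Total = 4,989 × 6.87 MB = 34274.43 MB
= 34274.43 × 1,000,000 bytes = 34,274,430,000 bytes
1 GB = 1,000,000,000 bytes
34,274,430,000 / 1,000,000,000 = 34.274 GB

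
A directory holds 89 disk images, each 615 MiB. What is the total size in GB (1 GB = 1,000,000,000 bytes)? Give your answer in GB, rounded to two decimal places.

57.39 GB

Total = 89 × 615 MiB = 54,735 MiB
= 54,735 × 1,048,576 bytes = 57,393,807,360 bytes
1 GB = 1,000,000,000 bytes
57,393,807,360 / 1,000,000,000 = 57.39 GB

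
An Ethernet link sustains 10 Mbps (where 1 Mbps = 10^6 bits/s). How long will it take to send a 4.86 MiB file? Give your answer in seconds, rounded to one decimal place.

4.86 MiB = 5,096,079.36 bytes = 40,768,634.88 bits
10 Mbps = 10,000,000 bits/s
time = 40,768,634.88 / 10,000,000 = 4.1 s

4.1 seconds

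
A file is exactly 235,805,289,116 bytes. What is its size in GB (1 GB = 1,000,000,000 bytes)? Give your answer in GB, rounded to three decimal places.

235.805 GB

235,805,289,116 bytes given.
1 GB = 1,000,000,000 bytes
235,805,289,116 / 1,000,000,000 = 235.805 GB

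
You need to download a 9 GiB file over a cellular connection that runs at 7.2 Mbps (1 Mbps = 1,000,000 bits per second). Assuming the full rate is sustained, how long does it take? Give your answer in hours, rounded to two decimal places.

2.98 hours

9 GiB = 9,663,676,416 bytes = 77,309,411,328 bits
7.2 Mbps = 7,200,000 bits/s
time = 77,309,411,328 / 7,200,000 = 10,737.4182 s
10,737.4182 s / 3600 = 2.98 hours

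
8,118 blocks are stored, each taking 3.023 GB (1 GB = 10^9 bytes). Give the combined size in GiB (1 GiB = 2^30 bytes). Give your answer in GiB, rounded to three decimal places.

22,855.321 GiB

Total = 8,118 × 3.023 GB = 24540.714 GB
= 24540.714 × 1,000,000,000 bytes = 24,540,714,000,000 bytes
1 GiB = 1,073,741,824 bytes
24,540,714,000,000 / 1,073,741,824 = 22,855.321 GiB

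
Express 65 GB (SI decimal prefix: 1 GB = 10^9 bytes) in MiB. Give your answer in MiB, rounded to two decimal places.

65 GB = 65 × 10^9 bytes = 65,000,000,000 bytes
1 MiB = 2^20 bytes = 1,048,576 bytes
65,000,000,000 / 1,048,576 = 61,988.83 MiB

61,988.83 MiB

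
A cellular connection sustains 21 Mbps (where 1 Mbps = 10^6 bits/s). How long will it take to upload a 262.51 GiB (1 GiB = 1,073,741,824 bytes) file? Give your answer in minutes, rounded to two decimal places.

262.51 GiB = 281,867,966,218.24 bytes = 2,254,943,729,745.92 bits
21 Mbps = 21,000,000 bits/s
time = 2,254,943,729,745.92 / 21,000,000 = 107,378.273 s
107,378.273 s / 60 = 1,789.64 minutes

1,789.64 minutes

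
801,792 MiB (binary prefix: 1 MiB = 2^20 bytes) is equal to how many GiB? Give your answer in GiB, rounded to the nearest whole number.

801,792 MiB = 801,792 × 2^20 bytes = 840,739,848,192 bytes
1 GiB = 1,073,741,824 bytes
840,739,848,192 / 1,073,741,824 = 783 GiB

783 GiB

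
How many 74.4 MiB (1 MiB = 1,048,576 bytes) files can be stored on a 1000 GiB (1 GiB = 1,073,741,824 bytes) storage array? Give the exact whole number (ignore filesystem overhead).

Capacity: 1000 GiB = 1,073,741,824,000 bytes
Per item: 74.4 MiB = 78,014,054.4 bytes
⌊1,073,741,824,000 / 78,014,054.4⌋ = 13,763

13,763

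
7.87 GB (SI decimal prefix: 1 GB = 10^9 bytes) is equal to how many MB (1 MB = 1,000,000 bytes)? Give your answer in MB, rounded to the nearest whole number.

7,870 MB

7.87 GB × 1,000,000,000 bytes/GB = 7,870,000,000 bytes
1 MB = 1,000,000 bytes
7,870,000,000 / 1,000,000 = 7,870 MB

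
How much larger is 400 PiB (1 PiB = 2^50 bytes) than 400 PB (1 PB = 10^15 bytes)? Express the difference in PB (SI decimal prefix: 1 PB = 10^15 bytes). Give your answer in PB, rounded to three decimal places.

400 PiB = 400 × 1,125,899,906,842,624 = 450,359,962,737,049,600 bytes
400 PB = 400 × 1,000,000,000,000,000 = 400,000,000,000,000,000 bytes
difference = 50,359,962,737,049,600 bytes
50,359,962,737,049,600 / 1,000,000,000,000,000 = 50.360 PB

50.360 PB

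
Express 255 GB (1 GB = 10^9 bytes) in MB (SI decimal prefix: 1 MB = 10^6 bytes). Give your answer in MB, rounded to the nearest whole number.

255 GB = 255 × 10^9 bytes = 255,000,000,000 bytes
1 MB = 10^6 bytes = 1,000,000 bytes
255,000,000,000 / 1,000,000 = 255,000 MB

255,000 MB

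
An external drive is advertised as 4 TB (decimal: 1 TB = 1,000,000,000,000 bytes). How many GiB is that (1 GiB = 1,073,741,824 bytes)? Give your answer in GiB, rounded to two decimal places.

4 TB = 4 × 10^12 bytes = 4,000,000,000,000 bytes
1 GiB = 2^30 bytes = 1,073,741,824 bytes
4,000,000,000,000 / 1,073,741,824 = 3,725.29 GiB

3,725.29 GiB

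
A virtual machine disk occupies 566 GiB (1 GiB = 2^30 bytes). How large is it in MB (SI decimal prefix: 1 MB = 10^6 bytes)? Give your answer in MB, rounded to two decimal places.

566 GiB × 1,073,741,824 bytes/GiB = 607,737,872,384 bytes
1 MB = 1,000,000 bytes
607,737,872,384 / 1,000,000 = 607,737.87 MB

607,737.87 MB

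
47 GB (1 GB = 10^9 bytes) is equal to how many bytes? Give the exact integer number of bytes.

47,000,000,000 bytes

47 × 1,000,000,000 = 47,000,000,000 bytes  (1 GB = 10^9 bytes)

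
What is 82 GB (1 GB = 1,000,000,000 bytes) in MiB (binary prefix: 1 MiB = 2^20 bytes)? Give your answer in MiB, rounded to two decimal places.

82 GB × 1,000,000,000 bytes/GB = 82,000,000,000 bytes
1 MiB = 1,048,576 bytes
82,000,000,000 / 1,048,576 = 78,201.29 MiB

78,201.29 MiB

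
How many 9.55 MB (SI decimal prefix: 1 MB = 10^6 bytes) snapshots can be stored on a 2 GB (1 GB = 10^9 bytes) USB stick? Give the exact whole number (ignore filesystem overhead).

209

Capacity: 2 GB = 2,000,000,000 bytes
Per item: 9.55 MB = 9,550,000 bytes
⌊2,000,000,000 / 9,550,000⌋ = 209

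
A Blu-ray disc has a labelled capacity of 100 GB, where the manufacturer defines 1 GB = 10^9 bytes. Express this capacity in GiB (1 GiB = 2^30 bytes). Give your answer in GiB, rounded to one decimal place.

93.1 GiB

100 GB × 1,000,000,000 bytes/GB = 100,000,000,000 bytes
1 GiB = 2^30 bytes = 1,073,741,824 bytes
100,000,000,000 / 1,073,741,824 = 93.1 GiB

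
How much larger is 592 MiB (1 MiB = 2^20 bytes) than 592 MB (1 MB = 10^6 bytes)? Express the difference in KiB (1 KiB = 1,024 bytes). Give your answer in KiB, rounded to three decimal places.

592 MiB = 592 × 1,048,576 = 620,756,992 bytes
592 MB = 592 × 1,000,000 = 592,000,000 bytes
difference = 28,756,992 bytes
28,756,992 / 1,024 = 28,083.000 KiB

28,083.000 KiB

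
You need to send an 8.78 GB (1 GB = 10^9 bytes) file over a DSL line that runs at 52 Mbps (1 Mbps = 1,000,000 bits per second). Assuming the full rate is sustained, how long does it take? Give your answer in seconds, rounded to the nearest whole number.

1,351 seconds

8.78 GB = 8,780,000,000 bytes = 70,240,000,000 bits
52 Mbps = 52,000,000 bits/s
time = 70,240,000,000 / 52,000,000 = 1,351 s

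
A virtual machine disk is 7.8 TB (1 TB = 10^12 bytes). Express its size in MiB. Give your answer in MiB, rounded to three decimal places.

7,438,659.668 MiB

7.8 TB × 1,000,000,000,000 bytes/TB = 7,800,000,000,000 bytes
1 MiB = 1,048,576 bytes
7,800,000,000,000 / 1,048,576 = 7,438,659.668 MiB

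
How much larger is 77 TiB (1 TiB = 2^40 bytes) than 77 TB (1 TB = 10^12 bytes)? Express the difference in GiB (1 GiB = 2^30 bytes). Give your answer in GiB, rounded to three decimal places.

7,136.162 GiB

77 TiB = 77 × 1,099,511,627,776 = 84,662,395,338,752 bytes
77 TB = 77 × 1,000,000,000,000 = 77,000,000,000,000 bytes
difference = 7,662,395,338,752 bytes
7,662,395,338,752 / 1,073,741,824 = 7,136.162 GiB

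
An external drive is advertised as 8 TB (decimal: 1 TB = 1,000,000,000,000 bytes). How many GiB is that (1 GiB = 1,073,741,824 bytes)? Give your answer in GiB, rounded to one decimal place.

8 TB × 1,000,000,000,000 bytes/TB = 8,000,000,000,000 bytes
1 GiB = 1,073,741,824 bytes
8,000,000,000,000 / 1,073,741,824 = 7,450.6 GiB

7,450.6 GiB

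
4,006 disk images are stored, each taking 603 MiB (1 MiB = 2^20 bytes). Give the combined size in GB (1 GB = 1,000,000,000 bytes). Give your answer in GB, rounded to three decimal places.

2,532.959 GB

Total = 4,006 × 603 MiB = 2,415,618 MiB
= 2,415,618 × 1,048,576 bytes = 2,532,959,059,968 bytes
1 GB = 1,000,000,000 bytes
2,532,959,059,968 / 1,000,000,000 = 2,532.959 GB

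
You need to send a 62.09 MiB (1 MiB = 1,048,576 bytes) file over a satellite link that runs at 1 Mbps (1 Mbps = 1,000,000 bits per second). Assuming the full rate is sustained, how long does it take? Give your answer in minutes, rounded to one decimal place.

62.09 MiB = 65,106,083.84 bytes = 520,848,670.72 bits
1 Mbps = 1,000,000 bits/s
time = 520,848,670.72 / 1,000,000 = 520.85 s
520.85 s / 60 = 8.7 minutes

8.7 minutes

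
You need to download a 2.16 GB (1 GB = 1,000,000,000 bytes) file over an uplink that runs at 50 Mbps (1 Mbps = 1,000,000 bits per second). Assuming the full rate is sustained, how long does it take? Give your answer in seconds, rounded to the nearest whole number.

2.16 GB = 2,160,000,000 bytes = 17,280,000,000 bits
50 Mbps = 50,000,000 bits/s
time = 17,280,000,000 / 50,000,000 = 346 s

346 seconds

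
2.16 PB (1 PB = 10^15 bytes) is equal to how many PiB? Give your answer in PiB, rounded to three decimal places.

2.16 PB = 2.16 × 10^15 bytes = 2,160,000,000,000,000 bytes
1 PiB = 1,125,899,906,842,624 bytes
2,160,000,000,000,000 / 1,125,899,906,842,624 = 1.918 PiB

1.918 PiB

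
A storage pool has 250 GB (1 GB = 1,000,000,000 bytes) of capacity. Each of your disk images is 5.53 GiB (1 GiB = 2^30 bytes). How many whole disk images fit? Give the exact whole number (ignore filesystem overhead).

42

Capacity: 250 GB = 250,000,000,000 bytes
Per item: 5.53 GiB = 5,937,792,286.72 bytes
⌊250,000,000,000 / 5,937,792,286.72⌋ = 42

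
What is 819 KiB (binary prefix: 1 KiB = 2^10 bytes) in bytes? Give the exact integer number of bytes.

819 × 1,024 = 838,656 bytes  (1 KiB = 2^10 bytes)

838,656 bytes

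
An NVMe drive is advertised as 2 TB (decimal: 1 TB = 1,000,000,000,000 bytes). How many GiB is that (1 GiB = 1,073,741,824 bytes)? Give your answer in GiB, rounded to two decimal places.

2 TB = 2 × 10^12 bytes = 2,000,000,000,000 bytes
1 GiB = 2^30 bytes = 1,073,741,824 bytes
2,000,000,000,000 / 1,073,741,824 = 1,862.65 GiB

1,862.65 GiB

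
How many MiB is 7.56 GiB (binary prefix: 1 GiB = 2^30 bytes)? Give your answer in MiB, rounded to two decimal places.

7,741.44 MiB

7.56 GiB = 7.56 × 2^30 bytes = 8,117,488,189.44 bytes
1 MiB = 2^20 bytes = 1,048,576 bytes
8,117,488,189.44 / 1,048,576 = 7,741.44 MiB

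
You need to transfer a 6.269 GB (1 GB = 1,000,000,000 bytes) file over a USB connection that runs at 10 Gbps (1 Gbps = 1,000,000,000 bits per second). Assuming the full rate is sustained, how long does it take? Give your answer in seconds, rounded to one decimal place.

6.269 GB = 6,269,000,000 bytes = 50,152,000,000 bits
10 Gbps = 10,000,000,000 bits/s
time = 50,152,000,000 / 10,000,000,000 = 5.0 s

5.0 seconds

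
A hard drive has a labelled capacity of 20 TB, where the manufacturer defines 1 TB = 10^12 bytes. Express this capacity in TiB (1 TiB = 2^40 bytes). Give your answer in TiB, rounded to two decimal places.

20 TB × 1,000,000,000,000 bytes/TB = 20,000,000,000,000 bytes
1 TiB = 1,099,511,627,776 bytes
20,000,000,000,000 / 1,099,511,627,776 = 18.19 TiB

18.19 TiB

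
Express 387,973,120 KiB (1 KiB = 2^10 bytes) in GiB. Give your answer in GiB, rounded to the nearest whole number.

387,973,120 KiB = 387,973,120 × 2^10 bytes = 397,284,474,880 bytes
1 GiB = 2^30 bytes = 1,073,741,824 bytes
397,284,474,880 / 1,073,741,824 = 370 GiB

370 GiB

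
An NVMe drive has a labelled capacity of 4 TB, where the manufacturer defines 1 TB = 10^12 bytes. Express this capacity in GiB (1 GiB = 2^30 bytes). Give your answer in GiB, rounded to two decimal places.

3,725.29 GiB

4 TB = 4 × 10^12 bytes = 4,000,000,000,000 bytes
1 GiB = 2^30 bytes = 1,073,741,824 bytes
4,000,000,000,000 / 1,073,741,824 = 3,725.29 GiB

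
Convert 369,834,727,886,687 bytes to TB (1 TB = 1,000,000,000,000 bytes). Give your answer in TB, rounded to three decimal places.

369.835 TB

369,834,727,886,687 bytes given.
1 TB = 10^12 bytes = 1,000,000,000,000 bytes
369,834,727,886,687 / 1,000,000,000,000 = 369.835 TB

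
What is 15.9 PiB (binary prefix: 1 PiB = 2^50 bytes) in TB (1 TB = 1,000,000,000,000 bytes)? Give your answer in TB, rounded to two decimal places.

17,901.81 TB

15.9 PiB = 15.9 × 2^50 bytes = 17,901,808,518,797,721.6 bytes
1 TB = 10^12 bytes = 1,000,000,000,000 bytes
17,901,808,518,797,721.6 / 1,000,000,000,000 = 17,901.81 TB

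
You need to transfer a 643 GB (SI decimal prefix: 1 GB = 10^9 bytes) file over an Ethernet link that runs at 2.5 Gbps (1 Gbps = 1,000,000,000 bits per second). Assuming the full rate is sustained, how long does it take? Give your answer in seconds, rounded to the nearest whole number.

2,058 seconds

643 GB = 643,000,000,000 bytes = 5,144,000,000,000 bits
2.5 Gbps = 2,500,000,000 bits/s
time = 5,144,000,000,000 / 2,500,000,000 = 2,058 s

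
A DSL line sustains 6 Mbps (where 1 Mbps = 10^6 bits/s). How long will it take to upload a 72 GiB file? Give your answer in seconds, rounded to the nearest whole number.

72 GiB = 77,309,411,328 bytes = 618,475,290,624 bits
6 Mbps = 6,000,000 bits/s
time = 618,475,290,624 / 6,000,000 = 103,079 s

103,079 seconds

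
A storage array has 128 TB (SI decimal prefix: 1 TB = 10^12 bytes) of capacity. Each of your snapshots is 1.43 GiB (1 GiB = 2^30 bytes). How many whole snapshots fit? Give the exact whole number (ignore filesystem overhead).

83,363

Capacity: 128 TB = 128,000,000,000,000 bytes
Per item: 1.43 GiB = 1,535,450,808.32 bytes
⌊128,000,000,000,000 / 1,535,450,808.32⌋ = 83,363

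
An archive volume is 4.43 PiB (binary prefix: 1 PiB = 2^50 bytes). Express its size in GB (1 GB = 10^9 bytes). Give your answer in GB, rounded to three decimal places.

4.43 PiB × 1,125,899,906,842,624 bytes/PiB = 4,987,736,587,312,824.32 bytes
1 GB = 1,000,000,000 bytes
4,987,736,587,312,824.32 / 1,000,000,000 = 4,987,736.587 GB

4,987,736.587 GB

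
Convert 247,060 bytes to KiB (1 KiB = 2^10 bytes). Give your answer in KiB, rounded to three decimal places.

241.270 KiB

247,060 bytes given.
1 KiB = 1,024 bytes
247,060 / 1,024 = 241.270 KiB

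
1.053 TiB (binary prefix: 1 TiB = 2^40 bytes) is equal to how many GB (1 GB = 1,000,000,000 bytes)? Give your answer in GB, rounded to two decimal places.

1.053 TiB = 1.053 × 2^40 bytes = 1,157,785,744,048.128 bytes
1 GB = 10^9 bytes = 1,000,000,000 bytes
1,157,785,744,048.128 / 1,000,000,000 = 1,157.79 GB

1,157.79 GB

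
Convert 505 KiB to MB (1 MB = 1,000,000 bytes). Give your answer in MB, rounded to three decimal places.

505 KiB × 1,024 bytes/KiB = 517,120 bytes
1 MB = 1,000,000 bytes
517,120 / 1,000,000 = 0.517 MB

0.517 MB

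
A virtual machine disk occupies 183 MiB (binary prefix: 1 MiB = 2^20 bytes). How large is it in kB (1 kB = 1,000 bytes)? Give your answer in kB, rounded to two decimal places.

191,889.41 kB

183 MiB = 183 × 2^20 bytes = 191,889,408 bytes
1 kB = 1,000 bytes
191,889,408 / 1,000 = 191,889.41 kB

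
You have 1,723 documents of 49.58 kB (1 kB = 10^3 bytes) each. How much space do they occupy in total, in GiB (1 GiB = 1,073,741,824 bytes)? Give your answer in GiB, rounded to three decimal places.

0.080 GiB

Total = 1,723 × 49.58 kB = 85426.34 kB
= 85426.34 × 1,000 bytes = 85,426,340 bytes
1 GiB = 1,073,741,824 bytes
85,426,340 / 1,073,741,824 = 0.080 GiB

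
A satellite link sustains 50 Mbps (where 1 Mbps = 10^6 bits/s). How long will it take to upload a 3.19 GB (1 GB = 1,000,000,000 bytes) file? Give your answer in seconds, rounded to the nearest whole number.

3.19 GB = 3,190,000,000 bytes = 25,520,000,000 bits
50 Mbps = 50,000,000 bits/s
time = 25,520,000,000 / 50,000,000 = 510 s

510 seconds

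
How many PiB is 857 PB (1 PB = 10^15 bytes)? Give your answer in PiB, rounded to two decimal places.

857 PB × 1,000,000,000,000,000 bytes/PB = 857,000,000,000,000,000 bytes
1 PiB = 1,125,899,906,842,624 bytes
857,000,000,000,000,000 / 1,125,899,906,842,624 = 761.17 PiB

761.17 PiB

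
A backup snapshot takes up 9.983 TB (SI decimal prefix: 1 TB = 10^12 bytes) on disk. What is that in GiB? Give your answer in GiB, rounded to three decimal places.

9.983 TB × 1,000,000,000,000 bytes/TB = 9,983,000,000,000 bytes
1 GiB = 2^30 bytes = 1,073,741,824 bytes
9,983,000,000,000 / 1,073,741,824 = 9,297.393 GiB

9,297.393 GiB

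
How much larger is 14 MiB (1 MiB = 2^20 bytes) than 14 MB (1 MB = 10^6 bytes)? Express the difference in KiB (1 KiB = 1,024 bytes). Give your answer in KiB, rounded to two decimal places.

664.13 KiB

14 MiB = 14 × 1,048,576 = 14,680,064 bytes
14 MB = 14 × 1,000,000 = 14,000,000 bytes
difference = 680,064 bytes
680,064 / 1,024 = 664.13 KiB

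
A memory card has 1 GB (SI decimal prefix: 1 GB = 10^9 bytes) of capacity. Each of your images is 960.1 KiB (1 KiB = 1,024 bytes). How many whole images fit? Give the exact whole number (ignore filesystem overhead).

1,017

Capacity: 1 GB = 1,000,000,000 bytes
Per item: 960.1 KiB = 983,142.4 bytes
⌊1,000,000,000 / 983,142.4⌋ = 1,017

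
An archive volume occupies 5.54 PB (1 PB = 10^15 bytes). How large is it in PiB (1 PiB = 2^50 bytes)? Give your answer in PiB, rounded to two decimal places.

5.54 PB = 5.54 × 10^15 bytes = 5,540,000,000,000,000 bytes
1 PiB = 2^50 bytes = 1,125,899,906,842,624 bytes
5,540,000,000,000,000 / 1,125,899,906,842,624 = 4.92 PiB

4.92 PiB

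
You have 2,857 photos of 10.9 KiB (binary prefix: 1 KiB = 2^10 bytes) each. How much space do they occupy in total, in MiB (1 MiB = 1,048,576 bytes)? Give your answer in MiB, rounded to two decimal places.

Total = 2,857 × 10.9 KiB = 31141.3 KiB
= 31141.3 × 1,024 bytes = 31,888,691.2 bytes
1 MiB = 1,048,576 bytes
31,888,691.2 / 1,048,576 = 30.41 MiB

30.41 MiB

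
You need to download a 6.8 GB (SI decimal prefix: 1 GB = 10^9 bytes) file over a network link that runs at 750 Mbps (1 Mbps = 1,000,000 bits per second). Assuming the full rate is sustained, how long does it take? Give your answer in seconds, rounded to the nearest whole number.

6.8 GB = 6,800,000,000 bytes = 54,400,000,000 bits
750 Mbps = 750,000,000 bits/s
time = 54,400,000,000 / 750,000,000 = 73 s

73 seconds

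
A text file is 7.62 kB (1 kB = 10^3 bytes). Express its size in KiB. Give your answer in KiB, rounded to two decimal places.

7.44 KiB

7.62 kB = 7.62 × 10^3 bytes = 7,620 bytes
1 KiB = 1,024 bytes
7,620 / 1,024 = 7.44 KiB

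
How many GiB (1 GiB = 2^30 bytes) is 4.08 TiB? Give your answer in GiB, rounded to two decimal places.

4,177.92 GiB

4.08 TiB × 1,099,511,627,776 bytes/TiB = 4,486,007,441,326.08 bytes
1 GiB = 2^30 bytes = 1,073,741,824 bytes
4,486,007,441,326.08 / 1,073,741,824 = 4,177.92 GiB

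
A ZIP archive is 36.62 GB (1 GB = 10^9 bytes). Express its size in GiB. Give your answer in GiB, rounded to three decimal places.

34.105 GiB

36.62 GB = 36.62 × 10^9 bytes = 36,620,000,000 bytes
1 GiB = 2^30 bytes = 1,073,741,824 bytes
36,620,000,000 / 1,073,741,824 = 34.105 GiB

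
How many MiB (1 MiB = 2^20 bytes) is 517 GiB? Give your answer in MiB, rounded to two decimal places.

517 GiB = 517 × 2^30 bytes = 555,124,523,008 bytes
1 MiB = 2^20 bytes = 1,048,576 bytes
555,124,523,008 / 1,048,576 = 529,408.00 MiB

529,408.00 MiB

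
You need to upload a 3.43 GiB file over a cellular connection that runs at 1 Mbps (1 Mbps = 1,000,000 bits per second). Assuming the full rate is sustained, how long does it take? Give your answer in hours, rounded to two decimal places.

8.18 hours

3.43 GiB = 3,682,934,456.32 bytes = 29,463,475,650.56 bits
1 Mbps = 1,000,000 bits/s
time = 29,463,475,650.56 / 1,000,000 = 29,463.4757 s
29,463.4757 s / 3600 = 8.18 hours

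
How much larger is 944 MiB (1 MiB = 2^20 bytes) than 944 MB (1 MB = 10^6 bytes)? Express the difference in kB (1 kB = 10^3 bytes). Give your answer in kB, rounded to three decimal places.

45,855.744 kB

944 MiB = 944 × 1,048,576 = 989,855,744 bytes
944 MB = 944 × 1,000,000 = 944,000,000 bytes
difference = 45,855,744 bytes
45,855,744 / 1,000 = 45,855.744 kB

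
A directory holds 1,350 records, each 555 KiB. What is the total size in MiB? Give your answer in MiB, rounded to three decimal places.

Total = 1,350 × 555 KiB = 749,250 KiB
= 749,250 × 1,024 bytes = 767,232,000 bytes
1 MiB = 1,048,576 bytes
767,232,000 / 1,048,576 = 731.689 MiB

731.689 MiB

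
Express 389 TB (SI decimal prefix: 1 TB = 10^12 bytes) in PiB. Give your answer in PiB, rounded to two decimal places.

389 TB × 1,000,000,000,000 bytes/TB = 389,000,000,000,000 bytes
1 PiB = 1,125,899,906,842,624 bytes
389,000,000,000,000 / 1,125,899,906,842,624 = 0.35 PiB

0.35 PiB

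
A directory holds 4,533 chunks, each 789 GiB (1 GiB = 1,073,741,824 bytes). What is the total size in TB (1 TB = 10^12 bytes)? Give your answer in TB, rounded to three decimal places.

3,840.277 TB

Total = 4,533 × 789 GiB = 3,576,537 GiB
= 3,576,537 × 1,073,741,824 bytes = 3,840,277,361,983,488 bytes
1 TB = 1,000,000,000,000 bytes
3,840,277,361,983,488 / 1,000,000,000,000 = 3,840.277 TB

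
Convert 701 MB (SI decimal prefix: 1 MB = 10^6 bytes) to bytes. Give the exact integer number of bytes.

701 × 1,000,000 = 701,000,000 bytes  (1 MB = 10^6 bytes)

701,000,000 bytes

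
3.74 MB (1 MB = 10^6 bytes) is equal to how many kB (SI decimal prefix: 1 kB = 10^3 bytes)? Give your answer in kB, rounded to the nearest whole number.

3,740 kB

3.74 MB × 1,000,000 bytes/MB = 3,740,000 bytes
1 kB = 1,000 bytes
3,740,000 / 1,000 = 3,740 kB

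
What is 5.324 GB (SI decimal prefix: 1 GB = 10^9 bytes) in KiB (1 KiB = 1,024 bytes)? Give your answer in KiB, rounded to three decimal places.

5.324 GB = 5.324 × 10^9 bytes = 5,324,000,000 bytes
1 KiB = 2^10 bytes = 1,024 bytes
5,324,000,000 / 1,024 = 5,199,218.750 KiB

5,199,218.750 KiB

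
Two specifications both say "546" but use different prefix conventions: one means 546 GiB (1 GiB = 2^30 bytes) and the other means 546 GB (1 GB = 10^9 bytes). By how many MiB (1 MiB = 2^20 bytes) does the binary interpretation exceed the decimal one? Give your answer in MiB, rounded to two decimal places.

546 GiB = 546 × 1,073,741,824 = 586,263,035,904 bytes
546 GB = 546 × 1,000,000,000 = 546,000,000,000 bytes
difference = 40,263,035,904 bytes
40,263,035,904 / 1,048,576 = 38,397.82 MiB

38,397.82 MiB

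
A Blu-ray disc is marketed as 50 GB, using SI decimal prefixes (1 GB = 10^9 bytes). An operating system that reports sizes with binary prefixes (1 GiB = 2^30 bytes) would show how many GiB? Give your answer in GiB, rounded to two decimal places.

50 GB = 50 × 10^9 bytes = 50,000,000,000 bytes
1 GiB = 2^30 bytes = 1,073,741,824 bytes
50,000,000,000 / 1,073,741,824 = 46.57 GiB

46.57 GiB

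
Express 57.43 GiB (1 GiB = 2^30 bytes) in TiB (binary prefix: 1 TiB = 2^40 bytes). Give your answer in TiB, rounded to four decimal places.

57.43 GiB = 57.43 × 2^30 bytes = 61,664,992,952.32 bytes
1 TiB = 2^40 bytes = 1,099,511,627,776 bytes
61,664,992,952.32 / 1,099,511,627,776 = 0.0561 TiB

0.0561 TiB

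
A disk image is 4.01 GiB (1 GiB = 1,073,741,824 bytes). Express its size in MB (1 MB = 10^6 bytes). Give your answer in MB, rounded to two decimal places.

4.01 GiB × 1,073,741,824 bytes/GiB = 4,305,704,714.24 bytes
1 MB = 10^6 bytes = 1,000,000 bytes
4,305,704,714.24 / 1,000,000 = 4,305.70 MB

4,305.70 MB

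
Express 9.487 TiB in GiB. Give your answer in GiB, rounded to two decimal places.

9,714.69 GiB

9.487 TiB = 9.487 × 2^40 bytes = 10,431,066,812,710.912 bytes
1 GiB = 1,073,741,824 bytes
10,431,066,812,710.912 / 1,073,741,824 = 9,714.69 GiB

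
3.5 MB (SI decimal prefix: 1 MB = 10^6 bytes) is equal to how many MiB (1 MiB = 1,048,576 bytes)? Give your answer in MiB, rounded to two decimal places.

3.34 MiB

3.5 MB = 3.5 × 10^6 bytes = 3,500,000 bytes
1 MiB = 1,048,576 bytes
3,500,000 / 1,048,576 = 3.34 MiB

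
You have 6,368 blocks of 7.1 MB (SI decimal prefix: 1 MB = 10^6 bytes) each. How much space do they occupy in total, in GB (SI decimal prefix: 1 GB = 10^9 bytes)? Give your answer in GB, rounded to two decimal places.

45.21 GB

Total = 6,368 × 7.1 MB = 45212.8 MB
= 45212.8 × 1,000,000 bytes = 45,212,800,000 bytes
1 GB = 1,000,000,000 bytes
45,212,800,000 / 1,000,000,000 = 45.21 GB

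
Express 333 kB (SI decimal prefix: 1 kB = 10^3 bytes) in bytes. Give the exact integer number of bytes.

333,000 bytes

333 × 1,000 = 333,000 bytes  (1 kB = 10^3 bytes)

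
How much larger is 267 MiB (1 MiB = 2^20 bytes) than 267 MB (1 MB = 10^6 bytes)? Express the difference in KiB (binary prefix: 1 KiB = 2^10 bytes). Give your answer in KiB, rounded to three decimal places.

12,665.813 KiB

267 MiB = 267 × 1,048,576 = 279,969,792 bytes
267 MB = 267 × 1,000,000 = 267,000,000 bytes
difference = 12,969,792 bytes
12,969,792 / 1,024 = 12,665.813 KiB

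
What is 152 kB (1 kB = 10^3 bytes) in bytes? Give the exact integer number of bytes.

152 × 1,000 = 152,000 bytes  (1 kB = 10^3 bytes)

152,000 bytes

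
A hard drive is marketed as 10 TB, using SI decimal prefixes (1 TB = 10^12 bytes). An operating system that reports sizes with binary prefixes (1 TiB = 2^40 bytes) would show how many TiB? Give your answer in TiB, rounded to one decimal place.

10 TB = 10 × 10^12 bytes = 10,000,000,000,000 bytes
1 TiB = 2^40 bytes = 1,099,511,627,776 bytes
10,000,000,000,000 / 1,099,511,627,776 = 9.1 TiB

9.1 TiB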